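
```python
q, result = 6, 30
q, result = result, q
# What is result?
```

Trace:
`q, result = 6, 30` → q = 6; result = 30
`q, result = result, q` → q = 30; result = 6
So result = 6

Answer: 6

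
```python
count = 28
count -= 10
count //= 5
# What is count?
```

Trace:
`count = 28` → count = 28
`count -= 10` → count = 18
`count //= 5` → count = 3
So count = 3

Answer: 3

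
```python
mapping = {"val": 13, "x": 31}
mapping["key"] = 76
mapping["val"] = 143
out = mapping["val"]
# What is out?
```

Trace:
`mapping = {"val": 13, "x": 31}` → mapping = {'val': 13, 'x': 31}
`mapping["key"] = 76` → mapping = {'val': 13, 'x': 31, 'key': 76}
`mapping["val"] = 143` → mapping = {'val': 143, 'x': 31, 'key': 76}
`out = mapping["val"]` → out = 143
So out = 143

Answer: 143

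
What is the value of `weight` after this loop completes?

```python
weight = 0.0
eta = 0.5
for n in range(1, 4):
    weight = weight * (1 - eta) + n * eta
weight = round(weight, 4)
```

Moving average with lr=0.5
`weight` takes the values: 0.0 → 0.5 → 1.25 → 2.125

Answer: 2.125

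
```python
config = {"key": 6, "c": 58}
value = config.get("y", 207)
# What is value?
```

Trace:
`config = {"key": 6, "c": 58}` → config = {'key': 6, 'c': 58}
`value = config.get("y", 207)` → value = 207
So value = 207

Answer: 207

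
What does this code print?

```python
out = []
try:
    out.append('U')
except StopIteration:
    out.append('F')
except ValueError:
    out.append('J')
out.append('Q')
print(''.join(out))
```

Execution trace: 'U' (try body, no exception) → 'Q' (after the try/except). Output: UQ

Answer: UQ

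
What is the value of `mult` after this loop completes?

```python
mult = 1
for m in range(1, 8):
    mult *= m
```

7! = 5040
`mult` takes the values: 1 → 2 → 6 → 24 → 120 → 720 → 5040

Answer: 5040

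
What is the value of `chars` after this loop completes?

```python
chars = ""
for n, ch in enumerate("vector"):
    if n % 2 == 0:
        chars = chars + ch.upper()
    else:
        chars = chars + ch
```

Uppercase even positions in 'vector'
`chars` takes the values: "" → "V" → "Ve" → "VeC" → "VeCt" → "VeCtO" → "VeCtOr"

Answer: "VeCtOr"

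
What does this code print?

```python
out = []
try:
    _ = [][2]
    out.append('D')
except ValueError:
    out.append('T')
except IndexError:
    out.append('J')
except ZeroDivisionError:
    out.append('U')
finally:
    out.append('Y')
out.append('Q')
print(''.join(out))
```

Execution trace: 'J' (except IndexError) → 'Y' (finally) → 'Q' (after the try/except). Output: JYQ

Answer: JYQ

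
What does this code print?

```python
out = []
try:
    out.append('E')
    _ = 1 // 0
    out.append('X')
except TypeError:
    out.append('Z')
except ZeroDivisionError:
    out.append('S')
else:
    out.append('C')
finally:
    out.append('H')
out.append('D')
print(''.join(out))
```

Execution trace: 'E' (try body) → 'S' (except ZeroDivisionError) → 'H' (finally) → 'D' (after the try/except). Output: ESHD

Answer: ESHD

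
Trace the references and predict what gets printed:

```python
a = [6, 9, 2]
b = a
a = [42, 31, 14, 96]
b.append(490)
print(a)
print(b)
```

Key concept: rebinding vs mutation: a is rebound to a new list, b still points at the original.
Step by step:
`a = [6, 9, 2]` → a = [6, 9, 2]
`b = a` → b = [6, 9, 2] (same object as a)
`a = [42, 31, 14, 96]` → a = [42, 31, 14, 96]
`b.append(490)` → b = [6, 9, 2, 490]
`print(a)` → prints [42, 31, 14, 96]
`print(b)` → prints [6, 9, 2, 490]

Answer:
[42, 31, 14, 96]
[6, 9, 2, 490]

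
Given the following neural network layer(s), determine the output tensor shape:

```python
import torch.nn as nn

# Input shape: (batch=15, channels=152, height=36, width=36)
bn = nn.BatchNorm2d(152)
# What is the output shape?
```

Input: (15, 152, 36, 36) -> Output: (15, 152, 36, 36)

Answer: (15, 152, 36, 36)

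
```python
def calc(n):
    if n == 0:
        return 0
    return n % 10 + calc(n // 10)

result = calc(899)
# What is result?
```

Sum of digits of 899: 9 + 9 + 8 = 26

Answer: 26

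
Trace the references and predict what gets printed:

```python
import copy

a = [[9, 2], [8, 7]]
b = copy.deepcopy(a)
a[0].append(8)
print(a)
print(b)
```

Key concept: deep copy is fully independent.
Step by step:
`a = [[9, 2], [8, 7]]` → a = [[9, 2], [8, 7]]
`b = copy.deepcopy(a)` → b = [[9, 2], [8, 7]]
`a[0].append(8)` → a = [[9, 2, 8], [8, 7]]
`print(a)` → prints [[9, 2, 8], [8, 7]]
`print(b)` → prints [[9, 2], [8, 7]]

Answer:
[[9, 2, 8], [8, 7]]
[[9, 2], [8, 7]]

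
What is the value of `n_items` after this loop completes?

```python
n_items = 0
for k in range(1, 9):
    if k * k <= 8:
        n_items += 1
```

Count numbers where k² ≤ 8
`n_items` takes the values: 0 → 1 → 2

Answer: 2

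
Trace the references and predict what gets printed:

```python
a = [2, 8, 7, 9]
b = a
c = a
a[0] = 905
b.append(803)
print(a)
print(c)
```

Key concept: multiple aliases.
Step by step:
`a = [2, 8, 7, 9]` → a = [2, 8, 7, 9]
`b = a` → b = [2, 8, 7, 9] (same object as a)
`c = a` → c = [2, 8, 7, 9] (same object as a, b)
`a[0] = 905` → a = [905, 8, 7, 9] (same object as b, c); b = [905, 8, 7, 9] (same object as a, c); c = [905, 8, 7, 9] (same object as a, b)
`b.append(803)` → a = [905, 8, 7, 9, 803] (same object as b, c); b = [905, 8, 7, 9, 803] (same object as a, c); c = [905, 8, 7, 9, 803] (same object as a, b)
`print(a)` → prints [905, 8, 7, 9, 803]
`print(c)` → prints [905, 8, 7, 9, 803]

Answer:
[905, 8, 7, 9, 803]
[905, 8, 7, 9, 803]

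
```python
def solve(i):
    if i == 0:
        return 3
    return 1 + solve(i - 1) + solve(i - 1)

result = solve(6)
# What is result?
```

solve(i) = 1 + 2·solve(i-1), solve(0)=3. Closed form: (3+1)·2^6 - 1 = 255.

Answer: 255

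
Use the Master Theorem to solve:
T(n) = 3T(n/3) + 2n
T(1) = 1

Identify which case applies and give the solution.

a=3, b=3, f(n)=2n. log_3(3) = 1. Since c=1 = 1, Case 2 applies: T(n) = Θ(n^log_b(a) · log n) = O(n log n).

Answer: O(n log n) - Case 2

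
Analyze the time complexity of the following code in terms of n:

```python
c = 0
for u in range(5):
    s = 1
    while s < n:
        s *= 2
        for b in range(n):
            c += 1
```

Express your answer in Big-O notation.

Each loop level contributes: 1 × log n × n. Multiplying the contributions gives O(n log n).

Answer: O(n log n)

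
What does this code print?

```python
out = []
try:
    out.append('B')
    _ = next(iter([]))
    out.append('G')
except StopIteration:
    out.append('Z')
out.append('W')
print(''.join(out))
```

Execution trace: 'B' (try body) → 'Z' (except StopIteration) → 'W' (after the try/except). Output: BZW

Answer: BZW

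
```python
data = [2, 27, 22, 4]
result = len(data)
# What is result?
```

Trace:
`data = [2, 27, 22, 4]` → data = [2, 27, 22, 4]
`result = len(data)` → result = 4
So result = 4

Answer: 4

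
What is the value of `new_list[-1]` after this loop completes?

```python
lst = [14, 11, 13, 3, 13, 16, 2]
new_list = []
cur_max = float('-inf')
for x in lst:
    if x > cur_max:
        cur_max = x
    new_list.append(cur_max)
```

Running max ends at 16
`new_list` takes the values: [] → [14] → [14, 14] → [14, 14, 14] → [14, 14, 14, 14] → [14, 14, 14, 14, 14] → [14, 14, 14, 14, 14, 16] → [14, 14, 14, 14, 14, 16, 16]
So `new_list[-1]` = 16

Answer: 16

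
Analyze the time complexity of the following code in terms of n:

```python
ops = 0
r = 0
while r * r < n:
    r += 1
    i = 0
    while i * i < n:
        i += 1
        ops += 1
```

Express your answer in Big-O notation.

Each loop level contributes: √n × √n. Multiplying the contributions gives O(n).

Answer: O(n)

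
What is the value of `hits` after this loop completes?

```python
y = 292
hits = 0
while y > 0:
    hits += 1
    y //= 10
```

Count digits by repeated division by 10
`hits` takes the values: 0 → 1 → 2 → 3

Answer: 3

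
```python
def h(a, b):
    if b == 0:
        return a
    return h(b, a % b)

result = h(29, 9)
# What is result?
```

h(29, 9) -> h(9, 2) -> h(2, 1) -> h(1, 0) -> 1

Answer: 1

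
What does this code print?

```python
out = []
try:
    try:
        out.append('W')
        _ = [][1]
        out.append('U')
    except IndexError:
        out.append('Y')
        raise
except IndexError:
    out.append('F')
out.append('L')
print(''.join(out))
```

Execution trace: 'W' (inner try body) → 'Y' (inner except IndexError) → 'F' (outer except IndexError) → 'L' (after the try/except). Output: WYFL

Answer: WYFL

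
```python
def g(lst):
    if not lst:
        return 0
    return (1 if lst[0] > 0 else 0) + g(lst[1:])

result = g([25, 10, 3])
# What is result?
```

Count of positive elements in [25, 10, 3] = 3

Answer: 3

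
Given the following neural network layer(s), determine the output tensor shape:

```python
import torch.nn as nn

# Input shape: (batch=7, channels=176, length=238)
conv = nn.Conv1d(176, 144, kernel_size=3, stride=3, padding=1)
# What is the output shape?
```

Input: (7, 176, 238) -> Output: (7, 144, 80)

Answer: (7, 144, 80)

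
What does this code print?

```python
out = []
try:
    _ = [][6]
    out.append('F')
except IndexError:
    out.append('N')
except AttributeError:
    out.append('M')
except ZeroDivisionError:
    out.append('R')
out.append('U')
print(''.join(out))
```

Execution trace: 'N' (except IndexError) → 'U' (after the try/except). Output: NU

Answer: NU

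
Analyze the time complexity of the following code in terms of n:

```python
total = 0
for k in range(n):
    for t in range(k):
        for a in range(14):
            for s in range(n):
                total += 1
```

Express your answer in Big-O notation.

Each loop level contributes: n × n × 1 × n. Multiplying the contributions gives O(n^3).

Answer: O(n^3)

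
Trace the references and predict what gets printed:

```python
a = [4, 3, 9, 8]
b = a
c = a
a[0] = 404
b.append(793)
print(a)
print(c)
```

Key concept: multiple aliases.
Step by step:
`a = [4, 3, 9, 8]` → a = [4, 3, 9, 8]
`b = a` → b = [4, 3, 9, 8] (same object as a)
`c = a` → c = [4, 3, 9, 8] (same object as a, b)
`a[0] = 404` → a = [404, 3, 9, 8] (same object as b, c); b = [404, 3, 9, 8] (same object as a, c); c = [404, 3, 9, 8] (same object as a, b)
`b.append(793)` → a = [404, 3, 9, 8, 793] (same object as b, c); b = [404, 3, 9, 8, 793] (same object as a, c); c = [404, 3, 9, 8, 793] (same object as a, b)
`print(a)` → prints [404, 3, 9, 8, 793]
`print(c)` → prints [404, 3, 9, 8, 793]

Answer:
[404, 3, 9, 8, 793]
[404, 3, 9, 8, 793]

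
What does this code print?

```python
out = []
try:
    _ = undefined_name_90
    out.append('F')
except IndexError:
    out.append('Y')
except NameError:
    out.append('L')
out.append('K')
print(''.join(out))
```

Execution trace: 'L' (except NameError) → 'K' (after the try/except). Output: LK

Answer: LK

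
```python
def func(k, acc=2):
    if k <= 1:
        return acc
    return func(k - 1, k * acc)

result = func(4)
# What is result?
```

Accumulator trace (n, acc): (4, 2) -> (3, 8) -> (2, 24) -> (1, 48) -> return 48

Answer: 48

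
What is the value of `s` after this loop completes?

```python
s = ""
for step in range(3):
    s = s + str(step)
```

Concatenate digits 0 to 2
`s` takes the values: "" → "0" → "01" → "012"

Answer: "012"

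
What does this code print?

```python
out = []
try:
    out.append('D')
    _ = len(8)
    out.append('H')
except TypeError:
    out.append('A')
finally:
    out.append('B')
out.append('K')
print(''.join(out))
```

Execution trace: 'D' (try body) → 'A' (except TypeError) → 'B' (finally) → 'K' (after the try/except). Output: DABK

Answer: DABK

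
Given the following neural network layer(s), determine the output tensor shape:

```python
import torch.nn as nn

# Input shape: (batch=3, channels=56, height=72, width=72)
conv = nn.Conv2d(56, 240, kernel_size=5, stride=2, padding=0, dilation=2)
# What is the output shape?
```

Input: (3, 56, 72, 72) -> Output: (3, 240, 32, 32)

Answer: (3, 240, 32, 32)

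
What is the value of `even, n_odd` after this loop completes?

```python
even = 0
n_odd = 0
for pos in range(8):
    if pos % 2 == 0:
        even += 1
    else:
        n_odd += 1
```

Count evens and odds in range(8)
`even, n_odd` takes the values: (0, 0) → (1, 0) → (1, 1) → (2, 1) → (2, 2) → (3, 2) → (3, 3) → (4, 3) → (4, 4)

Answer: 4, 4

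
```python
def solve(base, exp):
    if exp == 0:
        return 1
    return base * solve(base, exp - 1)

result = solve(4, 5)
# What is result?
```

solve(4, 5) = 4 * 4 * 4 * 4 * 4 = 1024

Answer: 1024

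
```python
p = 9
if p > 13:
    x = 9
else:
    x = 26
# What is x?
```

Trace:
`p = 9` → p = 9
`if p > 13: ...` → p > 13 is False, take else branch → x = 26
So x = 26

Answer: 26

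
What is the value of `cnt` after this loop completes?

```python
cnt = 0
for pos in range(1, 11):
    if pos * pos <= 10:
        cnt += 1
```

Count numbers where pos² ≤ 10
`cnt` takes the values: 0 → 1 → 2 → 3

Answer: 3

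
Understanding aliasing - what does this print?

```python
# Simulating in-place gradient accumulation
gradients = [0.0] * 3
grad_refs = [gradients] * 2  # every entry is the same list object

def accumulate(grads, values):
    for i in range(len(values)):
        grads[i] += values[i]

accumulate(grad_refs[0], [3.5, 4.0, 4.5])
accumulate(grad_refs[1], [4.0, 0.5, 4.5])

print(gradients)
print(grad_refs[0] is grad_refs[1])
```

Key concept: gradient accumulation aliasing.
Step by step:
`gradients = [0.0] * 3` → gradients = [0.0, 0.0, 0.0]
`grad_refs = [gradients] * 2` → grad_refs = [[0.0, 0.0, 0.0], [0.0, 0.0, 0.0]]
`accumulate(grad_refs[0], [3.5, 4.0, 4.5])` → gradients = [3.5, 4.0, 4.5]; grad_refs = [[3.5, 4.0, 4.5], [3.5, 4.0, 4.5]]
`accumulate(grad_refs[1], [4.0, 0.5, 4.5])` → gradients = [7.5, 4.5, 9.0]; grad_refs = [[7.5, 4.5, 9.0], [7.5, 4.5, 9.0]]
`print(gradients)` → prints [7.5, 4.5, 9.0]
`print(grad_refs[0] is grad_refs[1])` → prints True

Answer:
[7.5, 4.5, 9.0]
True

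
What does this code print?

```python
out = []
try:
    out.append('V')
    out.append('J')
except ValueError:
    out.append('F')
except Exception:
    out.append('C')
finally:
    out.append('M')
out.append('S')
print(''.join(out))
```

Execution trace: 'V' (try body) → 'J' (try body, no exception) → 'M' (finally) → 'S' (after the try/except). Output: VJMS

Answer: VJMS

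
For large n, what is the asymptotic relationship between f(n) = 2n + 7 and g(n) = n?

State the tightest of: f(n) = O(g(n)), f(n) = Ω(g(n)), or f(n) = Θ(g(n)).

2n + 7 vs n: f(n) = Θ(g(n)) — they are asymptotically equivalent (constant factors don't affect Θ).

Answer: f(n) = Θ(g(n)) — they are asymptotically equivalent (constant factors don't affect Θ).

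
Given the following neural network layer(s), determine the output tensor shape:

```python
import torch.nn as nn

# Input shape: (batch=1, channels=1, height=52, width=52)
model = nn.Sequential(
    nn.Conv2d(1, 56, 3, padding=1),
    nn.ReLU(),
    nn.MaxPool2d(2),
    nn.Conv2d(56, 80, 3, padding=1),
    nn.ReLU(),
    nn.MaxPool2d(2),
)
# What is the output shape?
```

Input: (1, 1, 52, 52) -> after first Conv2d: (1, 56, 52, 52) -> after first MaxPool2d: (1, 56, 26, 26) -> after second Conv2d: (1, 80, 26, 26) -> Output: (1, 80, 13, 13)

Answer: (1, 80, 13, 13)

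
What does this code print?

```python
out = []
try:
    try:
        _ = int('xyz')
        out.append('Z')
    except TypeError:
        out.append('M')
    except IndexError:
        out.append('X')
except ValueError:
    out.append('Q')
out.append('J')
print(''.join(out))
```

Execution trace: 'Q' (outer except ValueError) → 'J' (after the try/except). Output: QJ

Answer: QJ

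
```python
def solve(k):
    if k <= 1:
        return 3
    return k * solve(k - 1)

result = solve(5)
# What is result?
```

solve(5) = 5 * 4 * 3 * 2 * 3 = 360

Answer: 360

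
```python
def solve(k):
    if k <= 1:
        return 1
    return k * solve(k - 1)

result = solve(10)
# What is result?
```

solve(10) = 10 * 9 * 8 * 7 * 6 * 5 * 4 * 3 * 2 * 1 = 3628800

Answer: 3628800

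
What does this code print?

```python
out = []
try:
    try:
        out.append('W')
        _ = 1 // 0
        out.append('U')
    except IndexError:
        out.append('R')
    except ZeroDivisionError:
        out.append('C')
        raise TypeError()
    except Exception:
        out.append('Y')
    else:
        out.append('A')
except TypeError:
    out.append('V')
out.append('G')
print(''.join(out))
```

Execution trace: 'W' (inner try body) → 'C' (inner except ZeroDivisionError) → 'V' (outer except TypeError) → 'G' (after the try/except). Output: WCVG

Answer: WCVG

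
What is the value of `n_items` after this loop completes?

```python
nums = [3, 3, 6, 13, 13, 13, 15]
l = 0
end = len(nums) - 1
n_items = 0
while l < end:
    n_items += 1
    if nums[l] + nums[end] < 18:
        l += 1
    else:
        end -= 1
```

Steps to find pair summing to 18
`n_items` takes the values: 0 → 1 → 2 → 3 → 4 → 5 → 6

Answer: 6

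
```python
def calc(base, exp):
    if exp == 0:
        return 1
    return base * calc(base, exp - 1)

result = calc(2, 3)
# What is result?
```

calc(2, 3) = 2 * 2 * 2 = 8

Answer: 8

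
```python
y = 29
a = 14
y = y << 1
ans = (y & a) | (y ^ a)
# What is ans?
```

Trace:
`y = 29` → y = 29
`a = 14` → a = 14
`y = y << 1` → y = 58
`ans = (y & a) | (y ^ a)` → ans = 62
So ans = 62

Answer: 62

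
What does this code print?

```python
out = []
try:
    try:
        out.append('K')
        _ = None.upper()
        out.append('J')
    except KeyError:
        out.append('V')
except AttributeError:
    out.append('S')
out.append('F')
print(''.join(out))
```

Execution trace: 'K' (try body) → 'S' (outer except AttributeError) → 'F' (after the try/except). Output: KSF

Answer: KSF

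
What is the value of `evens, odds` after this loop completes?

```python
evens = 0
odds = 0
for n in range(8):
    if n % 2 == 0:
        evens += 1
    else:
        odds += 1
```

Count evens and odds in range(8)
`evens, odds` takes the values: (0, 0) → (1, 0) → (1, 1) → (2, 1) → (2, 2) → (3, 2) → (3, 3) → (4, 3) → (4, 4)

Answer: 4, 4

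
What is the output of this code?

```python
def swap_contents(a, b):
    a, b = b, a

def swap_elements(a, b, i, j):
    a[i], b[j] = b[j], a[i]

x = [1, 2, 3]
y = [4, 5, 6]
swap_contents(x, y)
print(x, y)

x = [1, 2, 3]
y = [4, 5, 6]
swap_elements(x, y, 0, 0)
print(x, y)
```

Key concept: parameter rebinding vs mutation.
Step by step:
`x = [1, 2, 3]` → x = [1, 2, 3]
`y = [4, 5, 6]` → y = [4, 5, 6]
`swap_contents(x, y)` → no visible change to tracked variables
`print(x, y)` → prints [1, 2, 3] [4, 5, 6]
`x = [1, 2, 3]` → x = [1, 2, 3]
`y = [4, 5, 6]` → y = [4, 5, 6]
`swap_elements(x, y, 0, 0)` → x = [4, 2, 3]; y = [1, 5, 6]
`print(x, y)` → prints [4, 2, 3] [1, 5, 6]

Answer:
[1, 2, 3] [4, 5, 6]
[4, 2, 3] [1, 5, 6]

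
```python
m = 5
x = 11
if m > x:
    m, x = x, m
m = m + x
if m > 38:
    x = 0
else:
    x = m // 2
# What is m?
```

Trace:
`m = 5` → m = 5
`x = 11` → x = 11
`if m > x: ...` → m > x is False → no variable changes
`m = m + x` → m = 16
`if m > 38: ...` → m > 38 is False, take else branch → x = 8
So m = 16

Answer: 16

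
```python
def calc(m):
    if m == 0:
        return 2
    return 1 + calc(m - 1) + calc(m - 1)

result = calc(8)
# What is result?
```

calc(m) = 1 + 2·calc(m-1), calc(0)=2. Closed form: (2+1)·2^8 - 1 = 767.

Answer: 767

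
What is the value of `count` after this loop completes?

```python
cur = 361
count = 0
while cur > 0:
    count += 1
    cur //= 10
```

Count digits by repeated division by 10
`count` takes the values: 0 → 1 → 2 → 3

Answer: 3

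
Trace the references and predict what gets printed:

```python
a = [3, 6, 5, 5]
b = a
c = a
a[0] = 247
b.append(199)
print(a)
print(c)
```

Key concept: multiple aliases.
Step by step:
`a = [3, 6, 5, 5]` → a = [3, 6, 5, 5]
`b = a` → b = [3, 6, 5, 5] (same object as a)
`c = a` → c = [3, 6, 5, 5] (same object as a, b)
`a[0] = 247` → a = [247, 6, 5, 5] (same object as b, c); b = [247, 6, 5, 5] (same object as a, c); c = [247, 6, 5, 5] (same object as a, b)
`b.append(199)` → a = [247, 6, 5, 5, 199] (same object as b, c); b = [247, 6, 5, 5, 199] (same object as a, c); c = [247, 6, 5, 5, 199] (same object as a, b)
`print(a)` → prints [247, 6, 5, 5, 199]
`print(c)` → prints [247, 6, 5, 5, 199]

Answer:
[247, 6, 5, 5, 199]
[247, 6, 5, 5, 199]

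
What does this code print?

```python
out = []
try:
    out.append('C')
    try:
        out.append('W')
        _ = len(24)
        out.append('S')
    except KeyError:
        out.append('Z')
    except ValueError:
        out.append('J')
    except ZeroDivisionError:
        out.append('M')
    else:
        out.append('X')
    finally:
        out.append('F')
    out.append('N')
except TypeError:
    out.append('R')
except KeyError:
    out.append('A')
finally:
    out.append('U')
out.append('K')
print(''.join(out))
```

Execution trace: 'C' (try body) → 'W' (inner try body) → 'F' (inner finally) → 'R' (except TypeError) → 'U' (finally) → 'K' (after the try/except). Output: CWFRUK

Answer: CWFRUK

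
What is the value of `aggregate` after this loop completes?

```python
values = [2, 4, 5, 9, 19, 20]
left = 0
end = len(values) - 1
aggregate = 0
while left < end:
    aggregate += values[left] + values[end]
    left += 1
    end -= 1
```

Sum of pairs from ends
`aggregate` takes the values: 0 → 22 → 45 → 59

Answer: 59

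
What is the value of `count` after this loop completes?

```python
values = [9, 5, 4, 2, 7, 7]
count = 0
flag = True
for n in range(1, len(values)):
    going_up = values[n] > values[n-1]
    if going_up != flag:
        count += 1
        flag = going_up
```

Count direction changes in [9, 5, 4, 2, 7, 7]
`count` takes the values: 0 → 1 → 2 → 3

Answer: 3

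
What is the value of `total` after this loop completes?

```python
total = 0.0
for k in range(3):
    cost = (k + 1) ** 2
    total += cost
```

Sum of squared losses 1² + 2² + ... + 3²
`total` takes the values: 0.0 → 1.0 → 5.0 → 14.0

Answer: 14.0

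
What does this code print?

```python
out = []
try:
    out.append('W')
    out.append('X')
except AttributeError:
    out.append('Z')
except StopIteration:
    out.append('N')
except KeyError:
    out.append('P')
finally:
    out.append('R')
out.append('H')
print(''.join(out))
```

Execution trace: 'W' (try body) → 'X' (try body, no exception) → 'R' (finally) → 'H' (after the try/except). Output: WXRH

Answer: WXRH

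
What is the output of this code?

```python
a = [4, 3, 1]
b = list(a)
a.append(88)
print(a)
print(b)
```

Key concept: list() constructor creates copy.
Step by step:
`a = [4, 3, 1]` → a = [4, 3, 1]
`b = list(a)` → b = [4, 3, 1]
`a.append(88)` → a = [4, 3, 1, 88]
`print(a)` → prints [4, 3, 1, 88]
`print(b)` → prints [4, 3, 1]

Answer:
[4, 3, 1, 88]
[4, 3, 1]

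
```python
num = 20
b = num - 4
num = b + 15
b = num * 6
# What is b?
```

Trace:
`num = 20` → num = 20
`b = num - 4` → b = 16
`num = b + 15` → num = 31
`b = num * 6` → b = 186
So b = 186

Answer: 186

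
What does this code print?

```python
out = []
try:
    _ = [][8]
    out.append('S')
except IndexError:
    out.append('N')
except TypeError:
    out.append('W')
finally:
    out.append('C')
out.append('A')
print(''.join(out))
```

Execution trace: 'N' (except IndexError) → 'C' (finally) → 'A' (after the try/except). Output: NCA

Answer: NCA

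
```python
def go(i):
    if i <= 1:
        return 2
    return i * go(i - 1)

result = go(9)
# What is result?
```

go(9) = 9 * 8 * 7 * 6 * 5 * 4 * 3 * 2 * 2 = 725760

Answer: 725760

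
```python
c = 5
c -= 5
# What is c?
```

Trace:
`c = 5` → c = 5
`c -= 5` → c = 0
So c = 0

Answer: 0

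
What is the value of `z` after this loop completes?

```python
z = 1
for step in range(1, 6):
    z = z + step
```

Start at 1, add 1 through 5
`z` takes the values: 1 → 2 → 4 → 7 → 11 → 16

Answer: 16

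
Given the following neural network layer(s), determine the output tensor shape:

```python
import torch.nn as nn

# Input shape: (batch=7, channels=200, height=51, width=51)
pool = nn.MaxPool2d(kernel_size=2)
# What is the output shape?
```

Input: (7, 200, 51, 51) -> Output: (7, 200, 25, 25)

Answer: (7, 200, 25, 25)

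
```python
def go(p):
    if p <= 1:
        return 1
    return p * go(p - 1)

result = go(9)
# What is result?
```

go(9) = 9 * 8 * 7 * 6 * 5 * 4 * 3 * 2 * 1 = 362880

Answer: 362880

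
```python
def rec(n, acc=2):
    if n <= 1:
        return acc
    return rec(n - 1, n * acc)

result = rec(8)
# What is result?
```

Accumulator trace (n, acc): (8, 2) -> (7, 16) -> (6, 112) -> (5, 672) -> (4, 3360) -> (3, 13440) -> (2, 40320) -> (1, 80640) -> return 80640

Answer: 80640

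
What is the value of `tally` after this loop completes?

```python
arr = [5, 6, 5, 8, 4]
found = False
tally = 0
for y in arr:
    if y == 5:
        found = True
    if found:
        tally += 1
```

Count elements after first 5 in [5, 6, 5, 8, 4]
`tally` takes the values: 0 → 1 → 2 → 3 → 4 → 5

Answer: 5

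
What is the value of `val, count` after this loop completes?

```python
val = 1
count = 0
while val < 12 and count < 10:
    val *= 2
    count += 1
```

Double until >= 12 or 10 iterations
`val, count` takes the values: (1, 0) → (2, 0) → (2, 1) → (4, 1) → (4, 2) → (8, 2) → (8, 3) → (16, 3) → (16, 4)

Answer: 16, 4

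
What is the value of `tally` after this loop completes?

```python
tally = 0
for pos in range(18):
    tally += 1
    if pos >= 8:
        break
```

Loop breaks when pos reaches 8, tally is 9
`tally` takes the values: 0 → 1 → 2 → 3 → 4 → 5 → 6 → 7 → 8 → 9

Answer: 9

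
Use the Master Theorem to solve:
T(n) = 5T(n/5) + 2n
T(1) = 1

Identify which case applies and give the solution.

a=5, b=5, f(n)=2n. log_5(5) = 1. Since c=1 = 1, Case 2 applies: T(n) = Θ(n^log_b(a) · log n) = O(n log n).

Answer: O(n log n) - Case 2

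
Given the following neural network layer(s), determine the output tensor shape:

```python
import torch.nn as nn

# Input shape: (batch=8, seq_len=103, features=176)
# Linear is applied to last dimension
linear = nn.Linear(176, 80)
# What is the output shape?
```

Input: (8, 103, 176) -> Output: (8, 103, 80)

Answer: (8, 103, 80)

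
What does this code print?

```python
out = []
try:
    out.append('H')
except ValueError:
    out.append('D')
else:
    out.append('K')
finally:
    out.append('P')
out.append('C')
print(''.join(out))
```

Execution trace: 'H' (try body, no exception) → 'K' (else) → 'P' (finally) → 'C' (after the try/except). Output: HKPC

Answer: HKPC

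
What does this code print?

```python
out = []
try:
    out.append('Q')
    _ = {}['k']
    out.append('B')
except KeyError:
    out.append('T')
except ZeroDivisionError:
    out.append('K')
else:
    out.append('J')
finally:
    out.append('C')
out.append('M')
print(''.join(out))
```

Execution trace: 'Q' (try body) → 'T' (except KeyError) → 'C' (finally) → 'M' (after the try/except). Output: QTCM

Answer: QTCM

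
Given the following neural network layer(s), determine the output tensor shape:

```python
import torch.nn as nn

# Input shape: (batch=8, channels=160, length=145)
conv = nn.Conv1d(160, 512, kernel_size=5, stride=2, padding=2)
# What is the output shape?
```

Input: (8, 160, 145) -> Output: (8, 512, 73)

Answer: (8, 512, 73)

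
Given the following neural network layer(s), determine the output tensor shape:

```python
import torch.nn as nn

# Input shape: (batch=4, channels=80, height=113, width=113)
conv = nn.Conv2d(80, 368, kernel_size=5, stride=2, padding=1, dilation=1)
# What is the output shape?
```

Input: (4, 80, 113, 113) -> Output: (4, 368, 56, 56)

Answer: (4, 368, 56, 56)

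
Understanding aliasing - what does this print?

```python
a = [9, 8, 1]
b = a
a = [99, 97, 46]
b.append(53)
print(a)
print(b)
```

Key concept: rebinding vs mutation: a is rebound to a new list, b still points at the original.
Step by step:
`a = [9, 8, 1]` → a = [9, 8, 1]
`b = a` → b = [9, 8, 1] (same object as a)
`a = [99, 97, 46]` → a = [99, 97, 46]
`b.append(53)` → b = [9, 8, 1, 53]
`print(a)` → prints [99, 97, 46]
`print(b)` → prints [9, 8, 1, 53]

Answer:
[99, 97, 46]
[9, 8, 1, 53]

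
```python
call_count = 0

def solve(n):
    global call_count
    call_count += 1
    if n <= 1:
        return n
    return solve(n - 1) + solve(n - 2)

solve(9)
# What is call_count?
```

Calls(n) = 1 + Calls(n-1) + Calls(n-2); Calls(0)=Calls(1)=1. For n=9 this gives 109.

Answer: 109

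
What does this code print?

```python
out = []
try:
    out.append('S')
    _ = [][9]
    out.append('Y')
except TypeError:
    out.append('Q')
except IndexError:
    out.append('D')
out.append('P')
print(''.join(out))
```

Execution trace: 'S' (try body) → 'D' (except IndexError) → 'P' (after the try/except). Output: SDP

Answer: SDP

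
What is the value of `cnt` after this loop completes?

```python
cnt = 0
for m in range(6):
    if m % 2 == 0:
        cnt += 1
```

Count numbers divisible by 2 in range(6)
`cnt` takes the values: 0 → 1 → 2 → 3

Answer: 3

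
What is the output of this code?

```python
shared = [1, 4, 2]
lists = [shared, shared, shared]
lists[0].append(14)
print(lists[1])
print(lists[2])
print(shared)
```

Key concept: list of same reference.
Step by step:
`shared = [1, 4, 2]` → shared = [1, 4, 2]
`lists = [shared, shared, shared]` → lists = [[1, 4, 2], [1, 4, 2], [1, 4, 2]]
`lists[0].append(14)` → shared = [1, 4, 2, 14]; lists = [[1, 4, 2, 14], [1, 4, 2, 14], [1, 4, 2, 14]]
`print(lists[1])` → prints [1, 4, 2, 14]
`print(lists[2])` → prints [1, 4, 2, 14]
`print(shared)` → prints [1, 4, 2, 14]

Answer:
[1, 4, 2, 14]
[1, 4, 2, 14]
[1, 4, 2, 14]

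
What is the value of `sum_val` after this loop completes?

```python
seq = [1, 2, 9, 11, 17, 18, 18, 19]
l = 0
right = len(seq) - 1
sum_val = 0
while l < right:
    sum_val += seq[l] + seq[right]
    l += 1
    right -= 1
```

Sum of pairs from ends
`sum_val` takes the values: 0 → 20 → 40 → 67 → 95

Answer: 95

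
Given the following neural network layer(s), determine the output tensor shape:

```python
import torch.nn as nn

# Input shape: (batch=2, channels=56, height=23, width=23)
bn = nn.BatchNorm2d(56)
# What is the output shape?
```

Input: (2, 56, 23, 23) -> Output: (2, 56, 23, 23)

Answer: (2, 56, 23, 23)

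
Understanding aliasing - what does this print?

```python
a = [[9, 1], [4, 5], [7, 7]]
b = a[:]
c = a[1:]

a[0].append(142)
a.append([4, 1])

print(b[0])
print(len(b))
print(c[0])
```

Key concept: slice with nested mutation.
Step by step:
`a = [[9, 1], [4, 5], [7, 7]]` → a = [[9, 1], [4, 5], [7, 7]]
`b = a[:]` → b = [[9, 1], [4, 5], [7, 7]]
`c = a[1:]` → c = [[4, 5], [7, 7]]
`a[0].append(142)` → a = [[9, 1, 142], [4, 5], [7, 7]]; b = [[9, 1, 142], [4, 5], [7, 7]]
`a.append([4, 1])` → a = [[9, 1, 142], [4, 5], [7, 7], [4, 1]]
`print(b[0])` → prints [9, 1, 142]
`print(len(b))` → prints 3
`print(c[0])` → prints [4, 5]

Answer:
[9, 1, 142]
3
[4, 5]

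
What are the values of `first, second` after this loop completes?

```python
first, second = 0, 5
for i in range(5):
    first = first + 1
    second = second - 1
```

first goes 0→5, second goes 5→0
`first, second` takes the values: (0, 5) → (1, 5) → (1, 4) → (2, 4) → (2, 3) → (3, 3) → (3, 2) → (4, 2) → (4, 1) → (5, 1) → (5, 0)

Answer: 5, 0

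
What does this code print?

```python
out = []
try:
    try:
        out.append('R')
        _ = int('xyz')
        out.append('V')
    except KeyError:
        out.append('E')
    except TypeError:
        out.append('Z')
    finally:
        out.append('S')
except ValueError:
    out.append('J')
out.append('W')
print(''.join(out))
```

Execution trace: 'R' (try body) → 'S' (finally) → 'J' (outer except ValueError) → 'W' (after the try/except). Output: RSJW

Answer: RSJW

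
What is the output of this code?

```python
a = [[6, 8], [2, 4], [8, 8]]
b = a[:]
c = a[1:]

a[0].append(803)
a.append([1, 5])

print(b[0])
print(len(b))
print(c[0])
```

Key concept: slice with nested mutation.
Step by step:
`a = [[6, 8], [2, 4], [8, 8]]` → a = [[6, 8], [2, 4], [8, 8]]
`b = a[:]` → b = [[6, 8], [2, 4], [8, 8]]
`c = a[1:]` → c = [[2, 4], [8, 8]]
`a[0].append(803)` → a = [[6, 8, 803], [2, 4], [8, 8]]; b = [[6, 8, 803], [2, 4], [8, 8]]
`a.append([1, 5])` → a = [[6, 8, 803], [2, 4], [8, 8], [1, 5]]
`print(b[0])` → prints [6, 8, 803]
`print(len(b))` → prints 3
`print(c[0])` → prints [2, 4]

Answer:
[6, 8, 803]
3
[2, 4]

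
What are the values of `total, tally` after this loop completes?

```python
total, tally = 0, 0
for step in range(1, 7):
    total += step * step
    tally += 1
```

Sum of squares and count
`total, tally` takes the values: (0, 0) → (1, 0) → (1, 1) → (5, 1) → (5, 2) → (14, 2) → (14, 3) → (30, 3) → (30, 4) → (55, 4) → (55, 5) → (91, 5) → (91, 6)

Answer: 91, 6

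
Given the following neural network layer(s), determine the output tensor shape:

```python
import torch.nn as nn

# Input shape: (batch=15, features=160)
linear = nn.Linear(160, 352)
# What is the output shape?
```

Input: (15, 160) -> Output: (15, 352)

Answer: (15, 352)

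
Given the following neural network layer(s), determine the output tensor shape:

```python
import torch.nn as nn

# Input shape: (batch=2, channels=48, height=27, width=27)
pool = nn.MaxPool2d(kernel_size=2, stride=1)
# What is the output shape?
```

Input: (2, 48, 27, 27) -> Output: (2, 48, 26, 26)

Answer: (2, 48, 26, 26)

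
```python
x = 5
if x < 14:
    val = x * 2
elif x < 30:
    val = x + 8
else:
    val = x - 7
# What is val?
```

Trace:
`x = 5` → x = 5
`if x < 14: ...` → x < 14 is True → val = 10
So val = 10

Answer: 10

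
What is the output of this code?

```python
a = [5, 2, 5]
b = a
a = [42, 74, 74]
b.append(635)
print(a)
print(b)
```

Key concept: rebinding vs mutation: a is rebound to a new list, b still points at the original.
Step by step:
`a = [5, 2, 5]` → a = [5, 2, 5]
`b = a` → b = [5, 2, 5] (same object as a)
`a = [42, 74, 74]` → a = [42, 74, 74]
`b.append(635)` → b = [5, 2, 5, 635]
`print(a)` → prints [42, 74, 74]
`print(b)` → prints [5, 2, 5, 635]

Answer:
[42, 74, 74]
[5, 2, 5, 635]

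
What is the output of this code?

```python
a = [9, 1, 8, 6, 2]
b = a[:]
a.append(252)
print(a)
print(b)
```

Key concept: slice [:] creates copy.
Step by step:
`a = [9, 1, 8, 6, 2]` → a = [9, 1, 8, 6, 2]
`b = a[:]` → b = [9, 1, 8, 6, 2]
`a.append(252)` → a = [9, 1, 8, 6, 2, 252]
`print(a)` → prints [9, 1, 8, 6, 2, 252]
`print(b)` → prints [9, 1, 8, 6, 2]

Answer:
[9, 1, 8, 6, 2, 252]
[9, 1, 8, 6, 2]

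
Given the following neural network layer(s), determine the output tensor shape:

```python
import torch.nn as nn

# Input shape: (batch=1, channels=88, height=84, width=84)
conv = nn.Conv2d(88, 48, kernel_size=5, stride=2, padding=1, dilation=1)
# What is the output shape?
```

Input: (1, 88, 84, 84) -> Output: (1, 48, 41, 41)

Answer: (1, 48, 41, 41)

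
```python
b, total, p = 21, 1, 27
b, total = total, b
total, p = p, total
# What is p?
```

Trace:
`b, total, p = 21, 1, 27` → b = 21; total = 1; p = 27
`b, total = total, b` → b = 1; total = 21
`total, p = p, total` → total = 27; p = 21
So p = 21

Answer: 21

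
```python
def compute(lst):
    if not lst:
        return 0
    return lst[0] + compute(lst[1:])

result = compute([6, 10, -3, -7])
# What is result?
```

6 + 10 + (-3) + (-7) + 0 = 6

Answer: 6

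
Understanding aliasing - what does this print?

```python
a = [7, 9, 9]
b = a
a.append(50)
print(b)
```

Key concept: basic list aliasing.
Step by step:
`a = [7, 9, 9]` → a = [7, 9, 9]
`b = a` → b = [7, 9, 9] (same object as a)
`a.append(50)` → a = [7, 9, 9, 50] (same object as b); b = [7, 9, 9, 50] (same object as a)
`print(b)` → prints [7, 9, 9, 50]

Answer: [7, 9, 9, 50]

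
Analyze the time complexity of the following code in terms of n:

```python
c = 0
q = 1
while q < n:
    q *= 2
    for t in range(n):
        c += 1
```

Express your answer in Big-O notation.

Each loop level contributes: log n × n. Multiplying the contributions gives O(n log n).

Answer: O(n log n)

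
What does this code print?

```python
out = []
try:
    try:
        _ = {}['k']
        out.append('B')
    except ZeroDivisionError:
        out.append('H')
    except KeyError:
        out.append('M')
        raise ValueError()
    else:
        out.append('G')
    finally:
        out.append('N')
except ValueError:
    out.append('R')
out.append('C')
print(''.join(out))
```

Execution trace: 'M' (inner except KeyError) → 'N' (inner finally) → 'R' (outer except ValueError) → 'C' (after the try/except). Output: MNRC

Answer: MNRC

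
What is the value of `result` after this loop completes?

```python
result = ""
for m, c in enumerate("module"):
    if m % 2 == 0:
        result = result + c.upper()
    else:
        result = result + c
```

Uppercase even positions in 'module'
`result` takes the values: "" → "M" → "Mo" → "MoD" → "MoDu" → "MoDuL" → "MoDuLe"

Answer: "MoDuLe"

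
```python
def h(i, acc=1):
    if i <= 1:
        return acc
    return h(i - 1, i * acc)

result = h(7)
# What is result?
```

Accumulator trace (n, acc): (7, 1) -> (6, 7) -> (5, 42) -> (4, 210) -> (3, 840) -> (2, 2520) -> (1, 5040) -> return 5040

Answer: 5040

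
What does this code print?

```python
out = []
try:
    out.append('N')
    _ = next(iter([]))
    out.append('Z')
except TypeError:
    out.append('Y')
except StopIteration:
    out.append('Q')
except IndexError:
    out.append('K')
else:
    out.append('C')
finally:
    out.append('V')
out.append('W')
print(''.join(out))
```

Execution trace: 'N' (try body) → 'Q' (except StopIteration) → 'V' (finally) → 'W' (after the try/except). Output: NQVW

Answer: NQVW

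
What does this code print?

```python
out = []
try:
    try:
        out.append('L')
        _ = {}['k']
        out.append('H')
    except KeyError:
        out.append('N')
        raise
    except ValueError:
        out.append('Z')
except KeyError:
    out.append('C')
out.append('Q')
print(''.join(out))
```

Execution trace: 'L' (inner try body) → 'N' (inner except KeyError) → 'C' (outer except KeyError) → 'Q' (after the try/except). Output: LNCQ

Answer: LNCQ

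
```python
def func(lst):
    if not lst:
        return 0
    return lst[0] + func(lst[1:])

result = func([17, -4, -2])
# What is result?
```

17 + (-4) + (-2) + 0 = 11

Answer: 11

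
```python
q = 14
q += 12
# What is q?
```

Trace:
`q = 14` → q = 14
`q += 12` → q = 26
So q = 26

Answer: 26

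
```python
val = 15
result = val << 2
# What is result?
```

Trace:
`val = 15` → val = 15
`result = val << 2` → result = 60
So result = 60

Answer: 60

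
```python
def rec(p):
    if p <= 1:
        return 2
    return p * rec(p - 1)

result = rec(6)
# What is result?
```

rec(6) = 6 * 5 * 4 * 3 * 2 * 2 = 1440

Answer: 1440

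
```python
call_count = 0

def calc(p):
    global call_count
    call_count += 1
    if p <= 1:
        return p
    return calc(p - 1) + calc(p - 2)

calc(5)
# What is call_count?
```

Calls(p) = 1 + Calls(p-1) + Calls(p-2); Calls(0)=Calls(1)=1. For p=5 this gives 15.

Answer: 15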